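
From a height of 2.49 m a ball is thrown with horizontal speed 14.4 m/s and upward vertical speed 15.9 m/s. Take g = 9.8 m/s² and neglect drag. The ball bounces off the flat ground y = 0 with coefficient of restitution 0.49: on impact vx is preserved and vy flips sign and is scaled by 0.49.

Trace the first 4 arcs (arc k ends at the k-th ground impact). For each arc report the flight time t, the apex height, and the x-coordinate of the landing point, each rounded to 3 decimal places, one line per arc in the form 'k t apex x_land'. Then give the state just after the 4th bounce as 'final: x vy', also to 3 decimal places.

Arc 1: start y=2.490, vy=15.900 → t=3.395, apex=15.388, x_land=48.882, impact vy=-17.367
  bounce: vy ← 0.49·17.367 = 8.510
Arc 2: start y=0.000, vy=8.510 → t=1.737, apex=3.695, x_land=73.891, impact vy=-8.510
  bounce: vy ← 0.49·8.510 = 4.170
Arc 3: start y=0.000, vy=4.170 → t=0.851, apex=0.887, x_land=86.145, impact vy=-4.170
  bounce: vy ← 0.49·4.170 = 2.043
Arc 4: start y=0.000, vy=2.043 → t=0.417, apex=0.213, x_land=92.149, impact vy=-2.043
  bounce: vy ← 0.49·2.043 = 1.001

1 3.395 15.388 48.882
2 1.737 3.695 73.891
3 0.851 0.887 86.145
4 0.417 0.213 92.149
final: 92.149 1.001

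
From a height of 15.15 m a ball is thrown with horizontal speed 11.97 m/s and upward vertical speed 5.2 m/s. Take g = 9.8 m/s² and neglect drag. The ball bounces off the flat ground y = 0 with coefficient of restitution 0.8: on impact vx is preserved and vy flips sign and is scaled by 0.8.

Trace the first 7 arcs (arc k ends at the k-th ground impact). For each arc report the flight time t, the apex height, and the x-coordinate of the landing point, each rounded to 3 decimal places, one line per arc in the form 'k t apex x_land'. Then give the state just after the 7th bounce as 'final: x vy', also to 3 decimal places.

1 2.367 16.530 28.336
2 2.939 10.579 63.513
3 2.351 6.771 91.653
4 1.881 4.333 114.166
5 1.505 2.773 132.176
6 1.204 1.775 146.584
7 0.963 1.136 158.111
final: 158.111 3.775

Arc 1: start y=15.150, vy=5.200 → t=2.367, apex=16.530, x_land=28.336, impact vy=-17.999
  bounce: vy ← 0.8·17.999 = 14.400
Arc 2: start y=0.000, vy=14.400 → t=2.939, apex=10.579, x_land=63.513, impact vy=-14.400
  bounce: vy ← 0.8·14.400 = 11.520
Arc 3: start y=0.000, vy=11.520 → t=2.351, apex=6.771, x_land=91.653, impact vy=-11.520
  bounce: vy ← 0.8·11.520 = 9.216
Arc 4: start y=0.000, vy=9.216 → t=1.881, apex=4.333, x_land=114.166, impact vy=-9.216
  bounce: vy ← 0.8·9.216 = 7.373
Arc 5: start y=0.000, vy=7.373 → t=1.505, apex=2.773, x_land=132.176, impact vy=-7.373
  bounce: vy ← 0.8·7.373 = 5.898
Arc 6: start y=0.000, vy=5.898 → t=1.204, apex=1.775, x_land=146.584, impact vy=-5.898
  bounce: vy ← 0.8·5.898 = 4.718
Arc 7: start y=0.000, vy=4.718 → t=0.963, apex=1.136, x_land=158.111, impact vy=-4.718
  bounce: vy ← 0.8·4.718 = 3.775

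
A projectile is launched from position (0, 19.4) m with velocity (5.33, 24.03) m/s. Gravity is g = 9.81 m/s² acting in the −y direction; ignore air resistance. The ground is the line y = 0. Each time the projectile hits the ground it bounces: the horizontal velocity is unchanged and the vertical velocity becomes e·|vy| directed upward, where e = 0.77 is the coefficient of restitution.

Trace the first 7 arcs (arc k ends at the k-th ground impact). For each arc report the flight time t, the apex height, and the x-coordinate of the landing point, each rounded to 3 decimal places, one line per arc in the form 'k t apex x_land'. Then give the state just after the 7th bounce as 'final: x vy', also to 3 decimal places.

1 5.605 48.831 29.873
2 4.859 28.952 55.772
3 3.741 17.166 75.714
4 2.881 10.178 91.069
5 2.218 6.034 102.893
6 1.708 3.578 111.997
7 1.315 2.121 119.007
final: 119.007 4.967

Arc 1: start y=19.400, vy=24.030 → t=5.605, apex=48.831, x_land=29.873, impact vy=-30.953
  bounce: vy ← 0.77·30.953 = 23.834
Arc 2: start y=0.000, vy=23.834 → t=4.859, apex=28.952, x_land=55.772, impact vy=-23.834
  bounce: vy ← 0.77·23.834 = 18.352
Arc 3: start y=0.000, vy=18.352 → t=3.741, apex=17.166, x_land=75.714, impact vy=-18.352
  bounce: vy ← 0.77·18.352 = 14.131
Arc 4: start y=0.000, vy=14.131 → t=2.881, apex=10.178, x_land=91.069, impact vy=-14.131
  bounce: vy ← 0.77·14.131 = 10.881
Arc 5: start y=0.000, vy=10.881 → t=2.218, apex=6.034, x_land=102.893, impact vy=-10.881
  bounce: vy ← 0.77·10.881 = 8.378
Arc 6: start y=0.000, vy=8.378 → t=1.708, apex=3.578, x_land=111.997, impact vy=-8.378
  bounce: vy ← 0.77·8.378 = 6.451
Arc 7: start y=0.000, vy=6.451 → t=1.315, apex=2.121, x_land=119.007, impact vy=-6.451
  bounce: vy ← 0.77·6.451 = 4.967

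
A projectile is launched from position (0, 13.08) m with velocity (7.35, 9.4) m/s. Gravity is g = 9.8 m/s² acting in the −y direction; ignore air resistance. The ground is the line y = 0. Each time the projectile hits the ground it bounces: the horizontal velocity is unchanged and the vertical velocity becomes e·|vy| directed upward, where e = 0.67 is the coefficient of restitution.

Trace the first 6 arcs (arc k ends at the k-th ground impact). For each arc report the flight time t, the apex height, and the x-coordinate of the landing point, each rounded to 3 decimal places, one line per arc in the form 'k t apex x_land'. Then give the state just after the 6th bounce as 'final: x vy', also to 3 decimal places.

1 2.854 17.588 20.975
2 2.539 7.895 39.635
3 1.701 3.544 52.137
4 1.140 1.591 60.513
5 0.764 0.714 66.125
6 0.512 0.321 69.885
final: 69.885 1.680

Arc 1: start y=13.080, vy=9.400 → t=2.854, apex=17.588, x_land=20.975, impact vy=-18.567
  bounce: vy ← 0.67·18.567 = 12.440
Arc 2: start y=0.000, vy=12.440 → t=2.539, apex=7.895, x_land=39.635, impact vy=-12.440
  bounce: vy ← 0.67·12.440 = 8.335
Arc 3: start y=0.000, vy=8.335 → t=1.701, apex=3.544, x_land=52.137, impact vy=-8.335
  bounce: vy ← 0.67·8.335 = 5.584
Arc 4: start y=0.000, vy=5.584 → t=1.140, apex=1.591, x_land=60.513, impact vy=-5.584
  bounce: vy ← 0.67·5.584 = 3.741
Arc 5: start y=0.000, vy=3.741 → t=0.764, apex=0.714, x_land=66.125, impact vy=-3.741
  bounce: vy ← 0.67·3.741 = 2.507
Arc 6: start y=0.000, vy=2.507 → t=0.512, apex=0.321, x_land=69.885, impact vy=-2.507
  bounce: vy ← 0.67·2.507 = 1.680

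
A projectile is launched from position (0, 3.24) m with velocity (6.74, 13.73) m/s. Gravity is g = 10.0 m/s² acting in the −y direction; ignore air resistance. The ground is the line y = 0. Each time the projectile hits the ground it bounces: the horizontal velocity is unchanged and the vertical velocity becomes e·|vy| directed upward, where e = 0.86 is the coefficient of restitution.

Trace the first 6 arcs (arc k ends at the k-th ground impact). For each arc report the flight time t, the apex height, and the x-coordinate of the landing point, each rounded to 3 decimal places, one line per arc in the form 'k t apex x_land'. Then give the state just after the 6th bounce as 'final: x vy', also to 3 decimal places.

Arc 1: start y=3.240, vy=13.730 → t=2.965, apex=12.666, x_land=19.981, impact vy=-15.916
  bounce: vy ← 0.86·15.916 = 13.688
Arc 2: start y=0.000, vy=13.688 → t=2.738, apex=9.368, x_land=38.432, impact vy=-13.688
  bounce: vy ← 0.86·13.688 = 11.771
Arc 3: start y=0.000, vy=11.771 → t=2.354, apex=6.928, x_land=54.300, impact vy=-11.771
  bounce: vy ← 0.86·11.771 = 10.123
Arc 4: start y=0.000, vy=10.123 → t=2.025, apex=5.124, x_land=67.946, impact vy=-10.123
  bounce: vy ← 0.86·10.123 = 8.706
Arc 5: start y=0.000, vy=8.706 → t=1.741, apex=3.790, x_land=79.682, impact vy=-8.706
  bounce: vy ← 0.86·8.706 = 7.487
Arc 6: start y=0.000, vy=7.487 → t=1.497, apex=2.803, x_land=89.775, impact vy=-7.487
  bounce: vy ← 0.86·7.487 = 6.439

1 2.965 12.666 19.981
2 2.738 9.368 38.432
3 2.354 6.928 54.300
4 2.025 5.124 67.946
5 1.741 3.790 79.682
6 1.497 2.803 89.775
final: 89.775 6.439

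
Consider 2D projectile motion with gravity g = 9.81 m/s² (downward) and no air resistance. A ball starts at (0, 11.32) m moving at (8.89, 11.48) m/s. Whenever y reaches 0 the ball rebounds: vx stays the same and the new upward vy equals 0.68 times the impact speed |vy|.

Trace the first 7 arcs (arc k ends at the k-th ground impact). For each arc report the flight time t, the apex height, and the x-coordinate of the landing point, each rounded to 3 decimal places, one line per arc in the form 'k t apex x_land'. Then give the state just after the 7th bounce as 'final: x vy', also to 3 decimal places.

1 3.088 18.037 27.451
2 2.608 8.340 50.636
3 1.773 3.857 66.402
4 1.206 1.783 77.122
5 0.820 0.825 84.412
6 0.558 0.381 89.370
7 0.379 0.176 92.741
final: 92.741 1.265

Arc 1: start y=11.320, vy=11.480 → t=3.088, apex=18.037, x_land=27.451, impact vy=-18.812
  bounce: vy ← 0.68·18.812 = 12.792
Arc 2: start y=0.000, vy=12.792 → t=2.608, apex=8.340, x_land=50.636, impact vy=-12.792
  bounce: vy ← 0.68·12.792 = 8.699
Arc 3: start y=0.000, vy=8.699 → t=1.773, apex=3.857, x_land=66.402, impact vy=-8.699
  bounce: vy ← 0.68·8.699 = 5.915
Arc 4: start y=0.000, vy=5.915 → t=1.206, apex=1.783, x_land=77.122, impact vy=-5.915
  bounce: vy ← 0.68·5.915 = 4.022
Arc 5: start y=0.000, vy=4.022 → t=0.820, apex=0.825, x_land=84.412, impact vy=-4.022
  bounce: vy ← 0.68·4.022 = 2.735
Arc 6: start y=0.000, vy=2.735 → t=0.558, apex=0.381, x_land=89.370, impact vy=-2.735
  bounce: vy ← 0.68·2.735 = 1.860
Arc 7: start y=0.000, vy=1.860 → t=0.379, apex=0.176, x_land=92.741, impact vy=-1.860
  bounce: vy ← 0.68·1.860 = 1.265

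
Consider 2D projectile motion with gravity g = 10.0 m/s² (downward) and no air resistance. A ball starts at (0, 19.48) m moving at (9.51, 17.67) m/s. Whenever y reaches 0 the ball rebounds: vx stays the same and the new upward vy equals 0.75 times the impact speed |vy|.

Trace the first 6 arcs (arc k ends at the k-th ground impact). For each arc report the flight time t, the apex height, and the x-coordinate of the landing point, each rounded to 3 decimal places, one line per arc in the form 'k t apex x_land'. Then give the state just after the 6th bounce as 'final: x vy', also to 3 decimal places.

1 4.416 35.091 41.998
2 3.974 19.739 79.789
3 2.980 11.103 108.132
4 2.235 6.246 129.390
5 1.676 3.513 145.333
6 1.257 1.976 157.290
final: 157.290 4.715

Arc 1: start y=19.480, vy=17.670 → t=4.416, apex=35.091, x_land=41.998, impact vy=-26.492
  bounce: vy ← 0.75·26.492 = 19.869
Arc 2: start y=0.000, vy=19.869 → t=3.974, apex=19.739, x_land=79.789, impact vy=-19.869
  bounce: vy ← 0.75·19.869 = 14.902
Arc 3: start y=0.000, vy=14.902 → t=2.980, apex=11.103, x_land=108.132, impact vy=-14.902
  bounce: vy ← 0.75·14.902 = 11.176
Arc 4: start y=0.000, vy=11.176 → t=2.235, apex=6.246, x_land=129.390, impact vy=-11.176
  bounce: vy ← 0.75·11.176 = 8.382
Arc 5: start y=0.000, vy=8.382 → t=1.676, apex=3.513, x_land=145.333, impact vy=-8.382
  bounce: vy ← 0.75·8.382 = 6.287
Arc 6: start y=0.000, vy=6.287 → t=1.257, apex=1.976, x_land=157.290, impact vy=-6.287
  bounce: vy ← 0.75·6.287 = 4.715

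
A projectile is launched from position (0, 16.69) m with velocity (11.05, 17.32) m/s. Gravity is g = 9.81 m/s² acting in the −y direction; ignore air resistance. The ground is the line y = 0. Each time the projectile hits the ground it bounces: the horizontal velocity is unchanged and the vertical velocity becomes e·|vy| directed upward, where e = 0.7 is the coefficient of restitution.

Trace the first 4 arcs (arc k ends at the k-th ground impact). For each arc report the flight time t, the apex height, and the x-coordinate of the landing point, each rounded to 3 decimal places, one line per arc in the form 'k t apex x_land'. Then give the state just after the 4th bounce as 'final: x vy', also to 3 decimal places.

1 4.319 31.980 47.724
2 3.575 15.670 87.225
3 2.502 7.678 114.876
4 1.752 3.762 134.231
final: 134.231 6.014

Arc 1: start y=16.690, vy=17.320 → t=4.319, apex=31.980, x_land=47.724, impact vy=-25.049
  bounce: vy ← 0.7·25.049 = 17.534
Arc 2: start y=0.000, vy=17.534 → t=3.575, apex=15.670, x_land=87.225, impact vy=-17.534
  bounce: vy ← 0.7·17.534 = 12.274
Arc 3: start y=0.000, vy=12.274 → t=2.502, apex=7.678, x_land=114.876, impact vy=-12.274
  bounce: vy ← 0.7·12.274 = 8.592
Arc 4: start y=0.000, vy=8.592 → t=1.752, apex=3.762, x_land=134.231, impact vy=-8.592
  bounce: vy ← 0.7·8.592 = 6.014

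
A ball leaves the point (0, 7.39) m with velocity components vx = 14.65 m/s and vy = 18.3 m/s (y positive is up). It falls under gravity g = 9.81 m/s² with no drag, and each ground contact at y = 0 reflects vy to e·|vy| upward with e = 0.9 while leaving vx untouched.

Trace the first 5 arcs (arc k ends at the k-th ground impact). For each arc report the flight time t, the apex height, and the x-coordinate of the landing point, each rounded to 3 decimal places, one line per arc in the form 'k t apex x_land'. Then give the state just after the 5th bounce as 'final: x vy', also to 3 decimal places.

1 4.098 24.459 60.043
2 4.019 19.812 118.928
3 3.618 16.047 171.925
4 3.256 12.998 219.623
5 2.930 10.529 262.550
final: 262.550 12.935

Arc 1: start y=7.390, vy=18.300 → t=4.098, apex=24.459, x_land=60.043, impact vy=-21.906
  bounce: vy ← 0.9·21.906 = 19.716
Arc 2: start y=0.000, vy=19.716 → t=4.019, apex=19.812, x_land=118.928, impact vy=-19.716
  bounce: vy ← 0.9·19.716 = 17.744
Arc 3: start y=0.000, vy=17.744 → t=3.618, apex=16.047, x_land=171.925, impact vy=-17.744
  bounce: vy ← 0.9·17.744 = 15.970
Arc 4: start y=0.000, vy=15.970 → t=3.256, apex=12.998, x_land=219.623, impact vy=-15.970
  bounce: vy ← 0.9·15.970 = 14.373
Arc 5: start y=0.000, vy=14.373 → t=2.930, apex=10.529, x_land=262.550, impact vy=-14.373
  bounce: vy ← 0.9·14.373 = 12.935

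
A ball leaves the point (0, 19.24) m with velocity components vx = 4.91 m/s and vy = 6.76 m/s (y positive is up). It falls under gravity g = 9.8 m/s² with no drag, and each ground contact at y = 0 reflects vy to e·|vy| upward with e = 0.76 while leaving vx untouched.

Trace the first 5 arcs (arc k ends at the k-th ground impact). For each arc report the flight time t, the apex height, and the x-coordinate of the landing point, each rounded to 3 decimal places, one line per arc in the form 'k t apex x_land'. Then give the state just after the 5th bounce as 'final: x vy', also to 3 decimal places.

Arc 1: start y=19.240, vy=6.760 → t=2.788, apex=21.572, x_land=13.689, impact vy=-20.562
  bounce: vy ← 0.76·20.562 = 15.627
Arc 2: start y=0.000, vy=15.627 → t=3.189, apex=12.460, x_land=29.348, impact vy=-15.627
  bounce: vy ← 0.76·15.627 = 11.877
Arc 3: start y=0.000, vy=11.877 → t=2.424, apex=7.197, x_land=41.249, impact vy=-11.877
  bounce: vy ← 0.76·11.877 = 9.026
Arc 4: start y=0.000, vy=9.026 → t=1.842, apex=4.157, x_land=50.294, impact vy=-9.026
  bounce: vy ← 0.76·9.026 = 6.860
Arc 5: start y=0.000, vy=6.860 → t=1.400, apex=2.401, x_land=57.168, impact vy=-6.860
  bounce: vy ← 0.76·6.860 = 5.214

1 2.788 21.572 13.689
2 3.189 12.460 29.348
3 2.424 7.197 41.249
4 1.842 4.157 50.294
5 1.400 2.401 57.168
final: 57.168 5.214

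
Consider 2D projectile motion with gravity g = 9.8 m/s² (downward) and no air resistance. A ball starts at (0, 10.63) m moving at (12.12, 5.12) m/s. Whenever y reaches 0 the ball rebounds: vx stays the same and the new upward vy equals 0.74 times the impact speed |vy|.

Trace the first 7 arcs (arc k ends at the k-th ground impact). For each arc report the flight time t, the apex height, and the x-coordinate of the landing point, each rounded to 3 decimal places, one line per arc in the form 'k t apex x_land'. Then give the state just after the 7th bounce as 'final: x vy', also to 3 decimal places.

Arc 1: start y=10.630, vy=5.120 → t=2.085, apex=11.967, x_land=25.273, impact vy=-15.315
  bounce: vy ← 0.74·15.315 = 11.333
Arc 2: start y=0.000, vy=11.333 → t=2.313, apex=6.553, x_land=53.306, impact vy=-11.333
  bounce: vy ← 0.74·11.333 = 8.387
Arc 3: start y=0.000, vy=8.387 → t=1.712, apex=3.589, x_land=74.050, impact vy=-8.387
  bounce: vy ← 0.74·8.387 = 6.206
Arc 4: start y=0.000, vy=6.206 → t=1.267, apex=1.965, x_land=89.401, impact vy=-6.206
  bounce: vy ← 0.74·6.206 = 4.593
Arc 5: start y=0.000, vy=4.593 → t=0.937, apex=1.076, x_land=100.761, impact vy=-4.593
  bounce: vy ← 0.74·4.593 = 3.399
Arc 6: start y=0.000, vy=3.399 → t=0.694, apex=0.589, x_land=109.167, impact vy=-3.399
  bounce: vy ← 0.74·3.399 = 2.515
Arc 7: start y=0.000, vy=2.515 → t=0.513, apex=0.323, x_land=115.387, impact vy=-2.515
  bounce: vy ← 0.74·2.515 = 1.861

1 2.085 11.967 25.273
2 2.313 6.553 53.306
3 1.712 3.589 74.050
4 1.267 1.965 89.401
5 0.937 1.076 100.761
6 0.694 0.589 109.167
7 0.513 0.323 115.387
final: 115.387 1.861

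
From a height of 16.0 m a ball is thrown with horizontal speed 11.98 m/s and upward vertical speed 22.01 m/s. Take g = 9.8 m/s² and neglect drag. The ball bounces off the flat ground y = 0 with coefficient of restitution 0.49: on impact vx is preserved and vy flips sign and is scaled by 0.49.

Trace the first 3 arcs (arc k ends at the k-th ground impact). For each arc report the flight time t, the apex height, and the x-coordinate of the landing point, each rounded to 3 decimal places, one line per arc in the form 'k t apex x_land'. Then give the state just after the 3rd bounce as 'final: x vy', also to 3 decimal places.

1 5.129 40.716 61.440
2 2.825 9.776 95.283
3 1.384 2.347 111.866
final: 111.866 3.324

Arc 1: start y=16.000, vy=22.010 → t=5.129, apex=40.716, x_land=61.440, impact vy=-28.250
  bounce: vy ← 0.49·28.250 = 13.842
Arc 2: start y=0.000, vy=13.842 → t=2.825, apex=9.776, x_land=95.283, impact vy=-13.842
  bounce: vy ← 0.49·13.842 = 6.783
Arc 3: start y=0.000, vy=6.783 → t=1.384, apex=2.347, x_land=111.866, impact vy=-6.783
  bounce: vy ← 0.49·6.783 = 3.324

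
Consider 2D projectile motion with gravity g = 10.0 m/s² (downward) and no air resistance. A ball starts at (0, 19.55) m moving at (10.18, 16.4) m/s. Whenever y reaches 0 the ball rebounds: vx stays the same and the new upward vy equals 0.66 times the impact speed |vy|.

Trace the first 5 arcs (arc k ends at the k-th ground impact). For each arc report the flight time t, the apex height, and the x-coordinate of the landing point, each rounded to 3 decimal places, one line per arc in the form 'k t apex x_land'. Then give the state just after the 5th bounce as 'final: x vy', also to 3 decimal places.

Arc 1: start y=19.550, vy=16.400 → t=4.209, apex=32.998, x_land=42.847, impact vy=-25.690
  bounce: vy ← 0.66·25.690 = 16.955
Arc 2: start y=0.000, vy=16.955 → t=3.391, apex=14.374, x_land=77.368, impact vy=-16.955
  bounce: vy ← 0.66·16.955 = 11.190
Arc 3: start y=0.000, vy=11.190 → t=2.238, apex=6.261, x_land=100.152, impact vy=-11.190
  bounce: vy ← 0.66·11.190 = 7.386
Arc 4: start y=0.000, vy=7.386 → t=1.477, apex=2.727, x_land=115.189, impact vy=-7.386
  bounce: vy ← 0.66·7.386 = 4.875
Arc 5: start y=0.000, vy=4.875 → t=0.975, apex=1.188, x_land=125.114, impact vy=-4.875
  bounce: vy ← 0.66·4.875 = 3.217

1 4.209 32.998 42.847
2 3.391 14.374 77.368
3 2.238 6.261 100.152
4 1.477 2.727 115.189
5 0.975 1.188 125.114
final: 125.114 3.217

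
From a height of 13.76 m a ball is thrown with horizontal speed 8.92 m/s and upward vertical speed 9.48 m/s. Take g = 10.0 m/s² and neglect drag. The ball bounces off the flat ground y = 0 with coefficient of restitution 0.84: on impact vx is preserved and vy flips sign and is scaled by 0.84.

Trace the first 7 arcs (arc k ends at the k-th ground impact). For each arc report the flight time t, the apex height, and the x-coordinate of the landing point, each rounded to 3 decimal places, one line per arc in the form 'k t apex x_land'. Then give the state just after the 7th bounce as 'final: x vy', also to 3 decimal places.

1 2.859 18.254 25.499
2 3.210 12.880 54.132
3 2.696 9.088 78.184
4 2.265 6.412 98.387
5 1.903 4.525 115.358
6 1.598 3.193 129.613
7 1.342 2.253 141.588
final: 141.588 5.638

Arc 1: start y=13.760, vy=9.480 → t=2.859, apex=18.254, x_land=25.499, impact vy=-19.107
  bounce: vy ← 0.84·19.107 = 16.050
Arc 2: start y=0.000, vy=16.050 → t=3.210, apex=12.880, x_land=54.132, impact vy=-16.050
  bounce: vy ← 0.84·16.050 = 13.482
Arc 3: start y=0.000, vy=13.482 → t=2.696, apex=9.088, x_land=78.184, impact vy=-13.482
  bounce: vy ← 0.84·13.482 = 11.325
Arc 4: start y=0.000, vy=11.325 → t=2.265, apex=6.412, x_land=98.387, impact vy=-11.325
  bounce: vy ← 0.84·11.325 = 9.513
Arc 5: start y=0.000, vy=9.513 → t=1.903, apex=4.525, x_land=115.358, impact vy=-9.513
  bounce: vy ← 0.84·9.513 = 7.991
Arc 6: start y=0.000, vy=7.991 → t=1.598, apex=3.193, x_land=129.613, impact vy=-7.991
  bounce: vy ← 0.84·7.991 = 6.712
Arc 7: start y=0.000, vy=6.712 → t=1.342, apex=2.253, x_land=141.588, impact vy=-6.712
  bounce: vy ← 0.84·6.712 = 5.638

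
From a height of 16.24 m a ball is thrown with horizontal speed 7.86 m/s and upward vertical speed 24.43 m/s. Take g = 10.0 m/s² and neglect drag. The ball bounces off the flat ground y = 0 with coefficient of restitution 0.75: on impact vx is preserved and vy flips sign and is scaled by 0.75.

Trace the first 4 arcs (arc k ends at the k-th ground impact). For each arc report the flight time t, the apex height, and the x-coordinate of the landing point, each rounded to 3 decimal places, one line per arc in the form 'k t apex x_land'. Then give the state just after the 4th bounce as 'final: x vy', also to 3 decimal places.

Arc 1: start y=16.240, vy=24.430 → t=5.479, apex=46.081, x_land=43.064, impact vy=-30.358
  bounce: vy ← 0.75·30.358 = 22.769
Arc 2: start y=0.000, vy=22.769 → t=4.554, apex=25.921, x_land=78.856, impact vy=-22.769
  bounce: vy ← 0.75·22.769 = 17.077
Arc 3: start y=0.000, vy=17.077 → t=3.415, apex=14.580, x_land=105.700, impact vy=-17.077
  bounce: vy ← 0.75·17.077 = 12.807
Arc 4: start y=0.000, vy=12.807 → t=2.561, apex=8.201, x_land=125.834, impact vy=-12.807
  bounce: vy ← 0.75·12.807 = 9.606

1 5.479 46.081 43.064
2 4.554 25.921 78.856
3 3.415 14.580 105.700
4 2.561 8.201 125.834
final: 125.834 9.606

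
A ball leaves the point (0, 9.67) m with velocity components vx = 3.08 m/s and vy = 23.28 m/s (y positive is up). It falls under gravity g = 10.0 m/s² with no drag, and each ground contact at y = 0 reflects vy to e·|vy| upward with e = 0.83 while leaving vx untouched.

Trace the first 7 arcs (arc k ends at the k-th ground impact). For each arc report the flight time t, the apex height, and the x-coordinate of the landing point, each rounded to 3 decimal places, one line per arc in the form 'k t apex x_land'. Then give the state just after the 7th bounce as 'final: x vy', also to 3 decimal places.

1 5.040 36.768 15.522
2 4.502 25.329 29.387
3 3.736 17.449 40.895
4 3.101 12.021 50.446
5 2.574 8.281 58.374
6 2.136 5.705 64.954
7 1.773 3.930 70.415
final: 70.415 7.359

Arc 1: start y=9.670, vy=23.280 → t=5.040, apex=36.768, x_land=15.522, impact vy=-27.117
  bounce: vy ← 0.83·27.117 = 22.508
Arc 2: start y=0.000, vy=22.508 → t=4.502, apex=25.329, x_land=29.387, impact vy=-22.508
  bounce: vy ← 0.83·22.508 = 18.681
Arc 3: start y=0.000, vy=18.681 → t=3.736, apex=17.449, x_land=40.895, impact vy=-18.681
  bounce: vy ← 0.83·18.681 = 15.505
Arc 4: start y=0.000, vy=15.505 → t=3.101, apex=12.021, x_land=50.446, impact vy=-15.505
  bounce: vy ← 0.83·15.505 = 12.870
Arc 5: start y=0.000, vy=12.870 → t=2.574, apex=8.281, x_land=58.374, impact vy=-12.870
  bounce: vy ← 0.83·12.870 = 10.682
Arc 6: start y=0.000, vy=10.682 → t=2.136, apex=5.705, x_land=64.954, impact vy=-10.682
  bounce: vy ← 0.83·10.682 = 8.866
Arc 7: start y=0.000, vy=8.866 → t=1.773, apex=3.930, x_land=70.415, impact vy=-8.866
  bounce: vy ← 0.83·8.866 = 7.359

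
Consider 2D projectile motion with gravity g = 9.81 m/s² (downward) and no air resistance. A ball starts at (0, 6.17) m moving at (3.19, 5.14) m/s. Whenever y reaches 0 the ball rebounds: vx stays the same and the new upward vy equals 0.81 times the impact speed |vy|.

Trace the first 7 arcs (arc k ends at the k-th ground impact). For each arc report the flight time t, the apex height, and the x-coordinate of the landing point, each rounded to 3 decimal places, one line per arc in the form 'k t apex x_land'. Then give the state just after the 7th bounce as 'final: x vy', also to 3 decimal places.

1 1.762 7.517 5.620
2 2.005 4.932 12.018
3 1.624 3.236 17.199
4 1.316 2.123 21.397
5 1.066 1.393 24.796
6 0.863 0.914 27.550
7 0.699 0.600 29.781
final: 29.781 2.778

Arc 1: start y=6.170, vy=5.140 → t=1.762, apex=7.517, x_land=5.620, impact vy=-12.144
  bounce: vy ← 0.81·12.144 = 9.837
Arc 2: start y=0.000, vy=9.837 → t=2.005, apex=4.932, x_land=12.018, impact vy=-9.837
  bounce: vy ← 0.81·9.837 = 7.968
Arc 3: start y=0.000, vy=7.968 → t=1.624, apex=3.236, x_land=17.199, impact vy=-7.968
  bounce: vy ← 0.81·7.968 = 6.454
Arc 4: start y=0.000, vy=6.454 → t=1.316, apex=2.123, x_land=21.397, impact vy=-6.454
  bounce: vy ← 0.81·6.454 = 5.228
Arc 5: start y=0.000, vy=5.228 → t=1.066, apex=1.393, x_land=24.796, impact vy=-5.228
  bounce: vy ← 0.81·5.228 = 4.234
Arc 6: start y=0.000, vy=4.234 → t=0.863, apex=0.914, x_land=27.550, impact vy=-4.234
  bounce: vy ← 0.81·4.234 = 3.430
Arc 7: start y=0.000, vy=3.430 → t=0.699, apex=0.600, x_land=29.781, impact vy=-3.430
  bounce: vy ← 0.81·3.430 = 2.778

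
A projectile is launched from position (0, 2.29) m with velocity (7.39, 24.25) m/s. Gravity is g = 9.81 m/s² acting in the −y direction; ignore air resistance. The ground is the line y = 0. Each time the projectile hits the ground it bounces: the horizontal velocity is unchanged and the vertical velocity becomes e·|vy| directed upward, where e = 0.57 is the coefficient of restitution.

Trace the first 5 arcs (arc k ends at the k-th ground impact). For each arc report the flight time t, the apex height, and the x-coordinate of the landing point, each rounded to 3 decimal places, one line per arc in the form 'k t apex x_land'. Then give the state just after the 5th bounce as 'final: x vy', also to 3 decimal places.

Arc 1: start y=2.290, vy=24.250 → t=5.037, apex=32.263, x_land=37.221, impact vy=-25.159
  bounce: vy ← 0.57·25.159 = 14.341
Arc 2: start y=0.000, vy=14.341 → t=2.924, apex=10.482, x_land=58.827, impact vy=-14.341
  bounce: vy ← 0.57·14.341 = 8.174
Arc 3: start y=0.000, vy=8.174 → t=1.667, apex=3.406, x_land=71.143, impact vy=-8.174
  bounce: vy ← 0.57·8.174 = 4.659
Arc 4: start y=0.000, vy=4.659 → t=0.950, apex=1.106, x_land=78.162, impact vy=-4.659
  bounce: vy ← 0.57·4.659 = 2.656
Arc 5: start y=0.000, vy=2.656 → t=0.541, apex=0.359, x_land=82.164, impact vy=-2.656
  bounce: vy ← 0.57·2.656 = 1.514

1 5.037 32.263 37.221
2 2.924 10.482 58.827
3 1.667 3.406 71.143
4 0.950 1.106 78.162
5 0.541 0.359 82.164
final: 82.164 1.514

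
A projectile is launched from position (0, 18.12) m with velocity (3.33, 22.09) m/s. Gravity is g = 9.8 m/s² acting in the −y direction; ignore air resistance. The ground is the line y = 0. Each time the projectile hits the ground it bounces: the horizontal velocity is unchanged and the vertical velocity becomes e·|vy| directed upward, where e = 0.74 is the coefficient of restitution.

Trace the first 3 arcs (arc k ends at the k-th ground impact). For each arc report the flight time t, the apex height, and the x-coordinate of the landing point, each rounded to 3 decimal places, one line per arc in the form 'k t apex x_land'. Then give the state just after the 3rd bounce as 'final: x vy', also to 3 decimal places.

Arc 1: start y=18.120, vy=22.090 → t=5.217, apex=43.016, x_land=17.373, impact vy=-29.037
  bounce: vy ← 0.74·29.037 = 21.487
Arc 2: start y=0.000, vy=21.487 → t=4.385, apex=23.556, x_land=31.975, impact vy=-21.487
  bounce: vy ← 0.74·21.487 = 15.900
Arc 3: start y=0.000, vy=15.900 → t=3.245, apex=12.899, x_land=42.781, impact vy=-15.900
  bounce: vy ← 0.74·15.900 = 11.766

1 5.217 43.016 17.373
2 4.385 23.556 31.975
3 3.245 12.899 42.781
final: 42.781 11.766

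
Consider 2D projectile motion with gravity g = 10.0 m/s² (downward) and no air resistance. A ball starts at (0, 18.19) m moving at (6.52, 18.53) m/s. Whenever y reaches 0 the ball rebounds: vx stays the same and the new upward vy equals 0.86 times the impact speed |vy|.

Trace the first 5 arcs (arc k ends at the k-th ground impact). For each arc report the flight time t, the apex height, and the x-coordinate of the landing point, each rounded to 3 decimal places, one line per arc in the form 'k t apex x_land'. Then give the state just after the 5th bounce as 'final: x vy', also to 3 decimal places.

Arc 1: start y=18.190, vy=18.530 → t=4.512, apex=35.358, x_land=29.420, impact vy=-26.592
  bounce: vy ← 0.86·26.592 = 22.870
Arc 2: start y=0.000, vy=22.870 → t=4.574, apex=26.151, x_land=59.242, impact vy=-22.870
  bounce: vy ← 0.86·22.870 = 19.668
Arc 3: start y=0.000, vy=19.668 → t=3.934, apex=19.341, x_land=84.889, impact vy=-19.668
  bounce: vy ← 0.86·19.668 = 16.914
Arc 4: start y=0.000, vy=16.914 → t=3.383, apex=14.305, x_land=106.945, impact vy=-16.914
  bounce: vy ← 0.86·16.914 = 14.546
Arc 5: start y=0.000, vy=14.546 → t=2.909, apex=10.580, x_land=125.913, impact vy=-14.546
  bounce: vy ← 0.86·14.546 = 12.510

1 4.512 35.358 29.420
2 4.574 26.151 59.242
3 3.934 19.341 84.889
4 3.383 14.305 106.945
5 2.909 10.580 125.913
final: 125.913 12.510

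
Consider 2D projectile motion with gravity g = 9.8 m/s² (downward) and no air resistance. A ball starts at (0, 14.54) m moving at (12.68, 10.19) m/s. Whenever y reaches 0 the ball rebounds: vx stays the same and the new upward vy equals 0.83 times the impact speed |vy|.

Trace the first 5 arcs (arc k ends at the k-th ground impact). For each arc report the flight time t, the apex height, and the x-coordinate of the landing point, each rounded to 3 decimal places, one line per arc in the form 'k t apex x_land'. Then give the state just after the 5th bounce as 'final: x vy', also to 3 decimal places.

Arc 1: start y=14.540, vy=10.190 → t=3.052, apex=19.838, x_land=38.698, impact vy=-19.719
  bounce: vy ← 0.83·19.719 = 16.366
Arc 2: start y=0.000, vy=16.366 → t=3.340, apex=13.666, x_land=81.050, impact vy=-16.366
  bounce: vy ← 0.83·16.366 = 13.584
Arc 3: start y=0.000, vy=13.584 → t=2.772, apex=9.415, x_land=116.202, impact vy=-13.584
  bounce: vy ← 0.83·13.584 = 11.275
Arc 4: start y=0.000, vy=11.275 → t=2.301, apex=6.486, x_land=145.379, impact vy=-11.275
  bounce: vy ← 0.83·11.275 = 9.358
Arc 5: start y=0.000, vy=9.358 → t=1.910, apex=4.468, x_land=169.595, impact vy=-9.358
  bounce: vy ← 0.83·9.358 = 7.767

1 3.052 19.838 38.698
2 3.340 13.666 81.050
3 2.772 9.415 116.202
4 2.301 6.486 145.379
5 1.910 4.468 169.595
final: 169.595 7.767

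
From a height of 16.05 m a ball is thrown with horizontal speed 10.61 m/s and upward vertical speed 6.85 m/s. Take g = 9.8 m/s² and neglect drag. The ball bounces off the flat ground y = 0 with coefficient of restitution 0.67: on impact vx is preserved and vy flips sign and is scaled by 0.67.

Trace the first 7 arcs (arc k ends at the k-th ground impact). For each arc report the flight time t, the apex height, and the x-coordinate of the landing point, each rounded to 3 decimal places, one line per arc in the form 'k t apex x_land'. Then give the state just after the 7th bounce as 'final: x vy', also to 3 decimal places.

1 2.639 18.444 28.001
2 2.600 8.280 55.584
3 1.742 3.717 74.065
4 1.167 1.668 86.448
5 0.782 0.749 94.744
6 0.524 0.336 100.302
7 0.351 0.151 104.026
final: 104.026 1.152

Arc 1: start y=16.050, vy=6.850 → t=2.639, apex=18.444, x_land=28.001, impact vy=-19.013
  bounce: vy ← 0.67·19.013 = 12.739
Arc 2: start y=0.000, vy=12.739 → t=2.600, apex=8.280, x_land=55.584, impact vy=-12.739
  bounce: vy ← 0.67·12.739 = 8.535
Arc 3: start y=0.000, vy=8.535 → t=1.742, apex=3.717, x_land=74.065, impact vy=-8.535
  bounce: vy ← 0.67·8.535 = 5.718
Arc 4: start y=0.000, vy=5.718 → t=1.167, apex=1.668, x_land=86.448, impact vy=-5.718
  bounce: vy ← 0.67·5.718 = 3.831
Arc 5: start y=0.000, vy=3.831 → t=0.782, apex=0.749, x_land=94.744, impact vy=-3.831
  bounce: vy ← 0.67·3.831 = 2.567
Arc 6: start y=0.000, vy=2.567 → t=0.524, apex=0.336, x_land=100.302, impact vy=-2.567
  bounce: vy ← 0.67·2.567 = 1.720
Arc 7: start y=0.000, vy=1.720 → t=0.351, apex=0.151, x_land=104.026, impact vy=-1.720
  bounce: vy ← 0.67·1.720 = 1.152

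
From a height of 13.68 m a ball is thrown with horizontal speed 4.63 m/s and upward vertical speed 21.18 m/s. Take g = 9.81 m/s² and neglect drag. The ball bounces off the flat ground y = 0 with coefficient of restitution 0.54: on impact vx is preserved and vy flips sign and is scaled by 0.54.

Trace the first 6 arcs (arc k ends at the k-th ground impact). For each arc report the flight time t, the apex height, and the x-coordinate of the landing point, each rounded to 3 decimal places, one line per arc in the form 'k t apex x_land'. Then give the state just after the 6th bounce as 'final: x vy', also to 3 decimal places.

1 4.889 36.544 22.634
2 2.948 10.656 36.283
3 1.592 3.107 43.653
4 0.860 0.906 47.633
5 0.464 0.264 49.782
6 0.251 0.077 50.943
final: 50.943 0.664

Arc 1: start y=13.680, vy=21.180 → t=4.889, apex=36.544, x_land=22.634, impact vy=-26.777
  bounce: vy ← 0.54·26.777 = 14.459
Arc 2: start y=0.000, vy=14.459 → t=2.948, apex=10.656, x_land=36.283, impact vy=-14.459
  bounce: vy ← 0.54·14.459 = 7.808
Arc 3: start y=0.000, vy=7.808 → t=1.592, apex=3.107, x_land=43.653, impact vy=-7.808
  bounce: vy ← 0.54·7.808 = 4.216
Arc 4: start y=0.000, vy=4.216 → t=0.860, apex=0.906, x_land=47.633, impact vy=-4.216
  bounce: vy ← 0.54·4.216 = 2.277
Arc 5: start y=0.000, vy=2.277 → t=0.464, apex=0.264, x_land=49.782, impact vy=-2.277
  bounce: vy ← 0.54·2.277 = 1.229
Arc 6: start y=0.000, vy=1.229 → t=0.251, apex=0.077, x_land=50.943, impact vy=-1.229
  bounce: vy ← 0.54·1.229 = 0.664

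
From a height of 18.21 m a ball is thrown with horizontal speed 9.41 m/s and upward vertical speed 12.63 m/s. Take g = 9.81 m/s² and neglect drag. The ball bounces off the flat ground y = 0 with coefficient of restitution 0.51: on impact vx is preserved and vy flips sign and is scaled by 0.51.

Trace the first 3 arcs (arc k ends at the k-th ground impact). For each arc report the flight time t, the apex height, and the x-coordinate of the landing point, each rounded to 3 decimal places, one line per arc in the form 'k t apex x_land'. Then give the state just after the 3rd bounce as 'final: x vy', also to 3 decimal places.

Arc 1: start y=18.210, vy=12.630 → t=3.605, apex=26.340, x_land=33.921, impact vy=-22.733
  bounce: vy ← 0.51·22.733 = 11.594
Arc 2: start y=0.000, vy=11.594 → t=2.364, apex=6.851, x_land=56.164, impact vy=-11.594
  bounce: vy ← 0.51·11.594 = 5.913
Arc 3: start y=0.000, vy=5.913 → t=1.205, apex=1.782, x_land=67.507, impact vy=-5.913
  bounce: vy ← 0.51·5.913 = 3.016

1 3.605 26.340 33.921
2 2.364 6.851 56.164
3 1.205 1.782 67.507
final: 67.507 3.016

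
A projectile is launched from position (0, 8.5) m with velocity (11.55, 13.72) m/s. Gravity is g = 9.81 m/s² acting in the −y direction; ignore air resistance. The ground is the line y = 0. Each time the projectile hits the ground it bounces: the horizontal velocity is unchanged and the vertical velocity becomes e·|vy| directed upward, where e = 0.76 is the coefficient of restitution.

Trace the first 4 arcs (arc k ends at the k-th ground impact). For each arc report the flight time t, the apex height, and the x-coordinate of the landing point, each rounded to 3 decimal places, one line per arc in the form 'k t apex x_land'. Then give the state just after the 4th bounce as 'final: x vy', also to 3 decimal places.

1 3.319 18.094 38.337
2 2.919 10.451 72.056
3 2.219 6.037 97.683
4 1.686 3.487 117.159
final: 117.159 6.286

Arc 1: start y=8.500, vy=13.720 → t=3.319, apex=18.094, x_land=38.337, impact vy=-18.842
  bounce: vy ← 0.76·18.842 = 14.320
Arc 2: start y=0.000, vy=14.320 → t=2.919, apex=10.451, x_land=72.056, impact vy=-14.320
  bounce: vy ← 0.76·14.320 = 10.883
Arc 3: start y=0.000, vy=10.883 → t=2.219, apex=6.037, x_land=97.683, impact vy=-10.883
  bounce: vy ← 0.76·10.883 = 8.271
Arc 4: start y=0.000, vy=8.271 → t=1.686, apex=3.487, x_land=117.159, impact vy=-8.271
  bounce: vy ← 0.76·8.271 = 6.286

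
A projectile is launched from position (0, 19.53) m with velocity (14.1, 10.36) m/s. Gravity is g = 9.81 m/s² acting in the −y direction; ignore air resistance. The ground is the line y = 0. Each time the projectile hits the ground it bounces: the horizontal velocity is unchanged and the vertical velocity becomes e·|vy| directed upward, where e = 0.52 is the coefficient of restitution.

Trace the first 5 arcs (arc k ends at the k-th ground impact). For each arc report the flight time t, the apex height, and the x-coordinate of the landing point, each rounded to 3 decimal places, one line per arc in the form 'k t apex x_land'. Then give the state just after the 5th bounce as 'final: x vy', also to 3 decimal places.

1 3.314 25.000 46.723
2 2.348 6.760 79.829
3 1.221 1.828 97.044
4 0.635 0.494 105.996
5 0.330 0.134 110.651
final: 110.651 0.842

Arc 1: start y=19.530, vy=10.360 → t=3.314, apex=25.000, x_land=46.723, impact vy=-22.147
  bounce: vy ← 0.52·22.147 = 11.517
Arc 2: start y=0.000, vy=11.517 → t=2.348, apex=6.760, x_land=79.829, impact vy=-11.517
  bounce: vy ← 0.52·11.517 = 5.989
Arc 3: start y=0.000, vy=5.989 → t=1.221, apex=1.828, x_land=97.044, impact vy=-5.989
  bounce: vy ← 0.52·5.989 = 3.114
Arc 4: start y=0.000, vy=3.114 → t=0.635, apex=0.494, x_land=105.996, impact vy=-3.114
  bounce: vy ← 0.52·3.114 = 1.619
Arc 5: start y=0.000, vy=1.619 → t=0.330, apex=0.134, x_land=110.651, impact vy=-1.619
  bounce: vy ← 0.52·1.619 = 0.842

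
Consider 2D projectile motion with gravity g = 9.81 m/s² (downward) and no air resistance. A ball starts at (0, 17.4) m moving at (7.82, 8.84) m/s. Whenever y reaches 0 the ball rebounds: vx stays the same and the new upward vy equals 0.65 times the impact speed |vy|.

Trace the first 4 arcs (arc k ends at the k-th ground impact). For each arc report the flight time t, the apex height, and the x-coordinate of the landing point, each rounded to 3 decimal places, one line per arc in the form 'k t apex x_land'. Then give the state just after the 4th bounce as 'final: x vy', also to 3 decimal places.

Arc 1: start y=17.400, vy=8.840 → t=2.989, apex=21.383, x_land=23.374, impact vy=-20.483
  bounce: vy ← 0.65·20.483 = 13.314
Arc 2: start y=0.000, vy=13.314 → t=2.714, apex=9.034, x_land=44.600, impact vy=-13.314
  bounce: vy ← 0.65·13.314 = 8.654
Arc 3: start y=0.000, vy=8.654 → t=1.764, apex=3.817, x_land=58.397, impact vy=-8.654
  bounce: vy ← 0.65·8.654 = 5.625
Arc 4: start y=0.000, vy=5.625 → t=1.147, apex=1.613, x_land=67.365, impact vy=-5.625
  bounce: vy ← 0.65·5.625 = 3.656

1 2.989 21.383 23.374
2 2.714 9.034 44.600
3 1.764 3.817 58.397
4 1.147 1.613 67.365
final: 67.365 3.656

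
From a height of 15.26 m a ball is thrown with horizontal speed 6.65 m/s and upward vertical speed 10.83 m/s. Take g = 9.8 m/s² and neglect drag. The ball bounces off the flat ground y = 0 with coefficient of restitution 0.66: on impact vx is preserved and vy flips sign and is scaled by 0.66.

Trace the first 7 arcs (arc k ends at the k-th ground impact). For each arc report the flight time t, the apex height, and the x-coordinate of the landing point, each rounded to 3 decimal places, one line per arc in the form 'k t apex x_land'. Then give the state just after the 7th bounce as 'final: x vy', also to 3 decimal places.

Arc 1: start y=15.260, vy=10.830 → t=3.187, apex=21.244, x_land=21.196, impact vy=-20.406
  bounce: vy ← 0.66·20.406 = 13.468
Arc 2: start y=0.000, vy=13.468 → t=2.748, apex=9.254, x_land=39.473, impact vy=-13.468
  bounce: vy ← 0.66·13.468 = 8.889
Arc 3: start y=0.000, vy=8.889 → t=1.814, apex=4.031, x_land=51.536, impact vy=-8.889
  bounce: vy ← 0.66·8.889 = 5.867
Arc 4: start y=0.000, vy=5.867 → t=1.197, apex=1.756, x_land=59.498, impact vy=-5.867
  bounce: vy ← 0.66·5.867 = 3.872
Arc 5: start y=0.000, vy=3.872 → t=0.790, apex=0.765, x_land=64.753, impact vy=-3.872
  bounce: vy ← 0.66·3.872 = 2.555
Arc 6: start y=0.000, vy=2.555 → t=0.522, apex=0.333, x_land=68.221, impact vy=-2.555
  bounce: vy ← 0.66·2.555 = 1.687
Arc 7: start y=0.000, vy=1.687 → t=0.344, apex=0.145, x_land=70.510, impact vy=-1.687
  bounce: vy ← 0.66·1.687 = 1.113

1 3.187 21.244 21.196
2 2.748 9.254 39.473
3 1.814 4.031 51.536
4 1.197 1.756 59.498
5 0.790 0.765 64.753
6 0.522 0.333 68.221
7 0.344 0.145 70.510
final: 70.510 1.113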